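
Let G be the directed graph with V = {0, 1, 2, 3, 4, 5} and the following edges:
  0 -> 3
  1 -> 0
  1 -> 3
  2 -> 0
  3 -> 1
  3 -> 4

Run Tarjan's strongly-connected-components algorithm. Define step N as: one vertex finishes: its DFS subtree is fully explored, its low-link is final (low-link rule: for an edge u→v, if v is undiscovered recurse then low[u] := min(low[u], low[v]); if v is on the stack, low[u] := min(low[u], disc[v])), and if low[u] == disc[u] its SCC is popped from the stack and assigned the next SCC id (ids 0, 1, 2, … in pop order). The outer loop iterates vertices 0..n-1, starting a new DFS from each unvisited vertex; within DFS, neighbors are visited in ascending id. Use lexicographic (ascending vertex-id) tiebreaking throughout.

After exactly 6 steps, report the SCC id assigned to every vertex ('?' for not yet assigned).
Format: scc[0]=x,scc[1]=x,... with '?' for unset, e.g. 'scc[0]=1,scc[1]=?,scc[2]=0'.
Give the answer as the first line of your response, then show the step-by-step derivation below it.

scc[0]=1,scc[1]=1,scc[2]=2,scc[3]=1,scc[4]=0,scc[5]=3

step 1: low=(low[0]=0,low[1]=0,low[2]=?,low[3]=1,low[4]=?,low[5]=?); scc=(scc[0]=?,scc[1]=?,scc[2]=?,scc[3]=?,scc[4]=?,scc[5]=?)
step 2: low=(low[0]=0,low[1]=0,low[2]=?,low[3]=0,low[4]=3,low[5]=?); scc=(scc[0]=?,scc[1]=?,scc[2]=?,scc[3]=?,scc[4]=0,scc[5]=?)
step 3: low=(low[0]=0,low[1]=0,low[2]=?,low[3]=0,low[4]=3,low[5]=?); scc=(scc[0]=?,scc[1]=?,scc[2]=?,scc[3]=?,scc[4]=0,scc[5]=?)
step 4: low=(low[0]=0,low[1]=0,low[2]=?,low[3]=0,low[4]=3,low[5]=?); scc=(scc[0]=1,scc[1]=1,scc[2]=?,scc[3]=1,scc[4]=0,scc[5]=?)
step 5: low=(low[0]=0,low[1]=0,low[2]=4,low[3]=0,low[4]=3,low[5]=?); scc=(scc[0]=1,scc[1]=1,scc[2]=2,scc[3]=1,scc[4]=0,scc[5]=?)
step 6: low=(low[0]=0,low[1]=0,low[2]=4,low[3]=0,low[4]=3,low[5]=5); scc=(scc[0]=1,scc[1]=1,scc[2]=2,scc[3]=1,scc[4]=0,scc[5]=3)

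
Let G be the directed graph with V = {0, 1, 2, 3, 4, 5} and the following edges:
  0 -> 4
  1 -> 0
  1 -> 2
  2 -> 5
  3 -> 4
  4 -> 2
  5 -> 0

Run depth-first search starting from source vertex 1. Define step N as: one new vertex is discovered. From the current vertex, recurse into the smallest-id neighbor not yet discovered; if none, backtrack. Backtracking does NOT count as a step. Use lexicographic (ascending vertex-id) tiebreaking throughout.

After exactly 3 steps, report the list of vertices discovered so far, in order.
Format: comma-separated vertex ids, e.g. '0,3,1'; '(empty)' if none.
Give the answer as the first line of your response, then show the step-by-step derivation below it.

1,0,4

step 1: discover 1; path=1; order=1
step 2: discover 0; path=1>0; order=1,0
step 3: discover 4; path=1>0>4; order=1,0,4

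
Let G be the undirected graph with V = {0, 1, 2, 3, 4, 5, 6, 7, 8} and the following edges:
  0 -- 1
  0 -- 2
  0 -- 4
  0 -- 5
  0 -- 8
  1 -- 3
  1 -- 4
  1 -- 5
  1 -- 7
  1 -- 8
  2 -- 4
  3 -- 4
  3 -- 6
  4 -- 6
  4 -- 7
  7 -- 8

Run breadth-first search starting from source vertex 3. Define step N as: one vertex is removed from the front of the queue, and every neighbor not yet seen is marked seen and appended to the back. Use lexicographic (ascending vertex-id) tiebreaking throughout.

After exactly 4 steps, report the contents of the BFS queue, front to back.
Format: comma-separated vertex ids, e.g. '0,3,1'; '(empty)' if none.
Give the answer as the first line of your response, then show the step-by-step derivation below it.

0,5,7,8,2

step 1: dequeue 3; queue=[1,4,6]; order=3
step 2: dequeue 1; queue=[4,6,0,5,7,8]; order=3,1
step 3: dequeue 4; queue=[6,0,5,7,8,2]; order=3,1,4
step 4: dequeue 6; queue=[0,5,7,8,2]; order=3,1,4,6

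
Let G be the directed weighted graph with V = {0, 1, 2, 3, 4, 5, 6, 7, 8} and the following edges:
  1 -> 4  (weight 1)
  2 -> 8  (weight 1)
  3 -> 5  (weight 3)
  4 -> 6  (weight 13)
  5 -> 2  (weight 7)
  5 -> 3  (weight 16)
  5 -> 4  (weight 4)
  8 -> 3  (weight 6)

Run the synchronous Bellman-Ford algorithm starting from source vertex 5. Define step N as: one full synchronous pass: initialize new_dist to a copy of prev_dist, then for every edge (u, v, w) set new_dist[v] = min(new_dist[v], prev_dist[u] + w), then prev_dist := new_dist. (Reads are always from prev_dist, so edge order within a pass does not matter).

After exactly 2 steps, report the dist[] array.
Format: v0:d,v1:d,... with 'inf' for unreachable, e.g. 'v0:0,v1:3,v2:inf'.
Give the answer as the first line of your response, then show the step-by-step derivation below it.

v0:inf,v1:inf,v2:7,v3:16,v4:4,v5:0,v6:17,v7:inf,v8:8

step 1: dist = v0:inf,v1:inf,v2:7,v3:16,v4:4,v5:0,v6:inf,v7:inf,v8:inf
step 2: dist = v0:inf,v1:inf,v2:7,v3:16,v4:4,v5:0,v6:17,v7:inf,v8:8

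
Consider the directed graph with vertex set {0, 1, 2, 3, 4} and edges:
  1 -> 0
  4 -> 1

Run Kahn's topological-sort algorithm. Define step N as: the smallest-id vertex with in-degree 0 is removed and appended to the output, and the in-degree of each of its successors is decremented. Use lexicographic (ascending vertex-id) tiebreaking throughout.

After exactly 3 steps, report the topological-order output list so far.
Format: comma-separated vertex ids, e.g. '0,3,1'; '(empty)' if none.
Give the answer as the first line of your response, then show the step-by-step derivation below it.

2,3,4

step 1: output 2; order=[2]; indeg=(1,1,0,0,0)
step 2: output 3; order=[2,3]; indeg=(1,1,0,0,0)
step 3: output 4; order=[2,3,4]; indeg=(1,0,0,0,0)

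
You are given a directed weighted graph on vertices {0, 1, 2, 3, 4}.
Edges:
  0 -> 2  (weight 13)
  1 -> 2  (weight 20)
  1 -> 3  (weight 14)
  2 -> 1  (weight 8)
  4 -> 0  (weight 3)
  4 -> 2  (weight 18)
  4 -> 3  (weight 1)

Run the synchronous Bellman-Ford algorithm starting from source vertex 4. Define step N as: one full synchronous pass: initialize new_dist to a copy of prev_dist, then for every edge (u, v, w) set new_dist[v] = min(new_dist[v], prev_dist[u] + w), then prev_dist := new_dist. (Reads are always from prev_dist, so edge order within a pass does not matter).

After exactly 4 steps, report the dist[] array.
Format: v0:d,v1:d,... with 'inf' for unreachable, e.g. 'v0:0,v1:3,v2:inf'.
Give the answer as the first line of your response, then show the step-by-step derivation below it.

v0:3,v1:24,v2:16,v3:1,v4:0

step 1: dist = v0:3,v1:inf,v2:18,v3:1,v4:0
step 2: dist = v0:3,v1:26,v2:16,v3:1,v4:0
step 3: dist = v0:3,v1:24,v2:16,v3:1,v4:0
step 4: dist = v0:3,v1:24,v2:16,v3:1,v4:0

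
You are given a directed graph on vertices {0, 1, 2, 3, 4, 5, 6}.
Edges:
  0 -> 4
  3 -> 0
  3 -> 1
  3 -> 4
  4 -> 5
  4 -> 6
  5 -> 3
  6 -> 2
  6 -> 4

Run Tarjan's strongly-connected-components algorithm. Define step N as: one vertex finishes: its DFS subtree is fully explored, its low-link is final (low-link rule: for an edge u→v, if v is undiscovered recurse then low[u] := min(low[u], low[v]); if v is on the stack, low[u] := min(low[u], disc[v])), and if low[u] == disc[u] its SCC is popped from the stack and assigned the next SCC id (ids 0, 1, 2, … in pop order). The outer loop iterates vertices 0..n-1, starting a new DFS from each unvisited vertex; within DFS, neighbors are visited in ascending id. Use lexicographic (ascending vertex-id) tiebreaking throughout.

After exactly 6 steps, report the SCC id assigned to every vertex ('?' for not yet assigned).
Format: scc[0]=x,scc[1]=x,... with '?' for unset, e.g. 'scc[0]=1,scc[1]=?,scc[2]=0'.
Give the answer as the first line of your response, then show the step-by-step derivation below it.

scc[0]=?,scc[1]=0,scc[2]=1,scc[3]=?,scc[4]=?,scc[5]=?,scc[6]=?

step 1: low=(low[0]=0,low[1]=4,low[2]=?,low[3]=0,low[4]=1,low[5]=2,low[6]=?); scc=(scc[0]=?,scc[1]=0,scc[2]=?,scc[3]=?,scc[4]=?,scc[5]=?,scc[6]=?)
step 2: low=(low[0]=0,low[1]=4,low[2]=?,low[3]=0,low[4]=1,low[5]=2,low[6]=?); scc=(scc[0]=?,scc[1]=0,scc[2]=?,scc[3]=?,scc[4]=?,scc[5]=?,scc[6]=?)
step 3: low=(low[0]=0,low[1]=4,low[2]=?,low[3]=0,low[4]=1,low[5]=0,low[6]=?); scc=(scc[0]=?,scc[1]=0,scc[2]=?,scc[3]=?,scc[4]=?,scc[5]=?,scc[6]=?)
step 4: low=(low[0]=0,low[1]=4,low[2]=6,low[3]=0,low[4]=0,low[5]=0,low[6]=5); scc=(scc[0]=?,scc[1]=0,scc[2]=1,scc[3]=?,scc[4]=?,scc[5]=?,scc[6]=?)
step 5: low=(low[0]=0,low[1]=4,low[2]=6,low[3]=0,low[4]=0,low[5]=0,low[6]=1); scc=(scc[0]=?,scc[1]=0,scc[2]=1,scc[3]=?,scc[4]=?,scc[5]=?,scc[6]=?)
step 6: low=(low[0]=0,low[1]=4,low[2]=6,low[3]=0,low[4]=0,low[5]=0,low[6]=1); scc=(scc[0]=?,scc[1]=0,scc[2]=1,scc[3]=?,scc[4]=?,scc[5]=?,scc[6]=?)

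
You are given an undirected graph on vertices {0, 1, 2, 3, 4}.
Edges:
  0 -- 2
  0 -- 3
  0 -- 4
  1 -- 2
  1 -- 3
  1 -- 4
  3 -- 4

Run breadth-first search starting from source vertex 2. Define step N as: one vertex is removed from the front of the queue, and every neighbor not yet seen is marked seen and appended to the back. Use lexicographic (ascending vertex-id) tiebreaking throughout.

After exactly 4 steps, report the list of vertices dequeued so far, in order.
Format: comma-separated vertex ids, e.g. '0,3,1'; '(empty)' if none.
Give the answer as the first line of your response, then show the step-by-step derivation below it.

2,0,1,3

step 1: dequeue 2; queue=[0,1]; order=2
step 2: dequeue 0; queue=[1,3,4]; order=2,0
step 3: dequeue 1; queue=[3,4]; order=2,0,1
step 4: dequeue 3; queue=[4]; order=2,0,1,3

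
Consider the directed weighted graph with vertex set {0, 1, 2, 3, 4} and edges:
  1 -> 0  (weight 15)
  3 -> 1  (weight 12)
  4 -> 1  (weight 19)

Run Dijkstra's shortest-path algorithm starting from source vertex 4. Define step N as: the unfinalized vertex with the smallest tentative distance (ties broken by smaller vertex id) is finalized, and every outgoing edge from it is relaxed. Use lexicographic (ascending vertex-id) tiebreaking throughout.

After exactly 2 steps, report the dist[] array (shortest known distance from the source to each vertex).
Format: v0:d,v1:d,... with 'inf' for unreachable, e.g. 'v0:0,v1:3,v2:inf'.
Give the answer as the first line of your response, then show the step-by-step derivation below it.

v0:34,v1:19,v2:inf,v3:inf,v4:0

step 1: dist = v0:inf,v1:19,v2:inf,v3:inf,v4:0
step 2: dist = v0:34,v1:19,v2:inf,v3:inf,v4:0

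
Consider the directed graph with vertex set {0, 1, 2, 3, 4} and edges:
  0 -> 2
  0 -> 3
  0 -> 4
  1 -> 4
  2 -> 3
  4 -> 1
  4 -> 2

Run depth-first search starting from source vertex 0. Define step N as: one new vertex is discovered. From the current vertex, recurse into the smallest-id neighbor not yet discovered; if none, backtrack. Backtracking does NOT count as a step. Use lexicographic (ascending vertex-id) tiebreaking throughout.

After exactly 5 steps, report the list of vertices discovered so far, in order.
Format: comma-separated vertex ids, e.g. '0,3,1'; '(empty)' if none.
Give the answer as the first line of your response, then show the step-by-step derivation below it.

0,2,3,4,1

step 1: discover 0; path=0; order=0
step 2: discover 2; path=0>2; order=0,2
step 3: discover 3; path=0>2>3; order=0,2,3
step 4: discover 4; path=0>4; order=0,2,3,4
step 5: discover 1; path=0>4>1; order=0,2,3,4,1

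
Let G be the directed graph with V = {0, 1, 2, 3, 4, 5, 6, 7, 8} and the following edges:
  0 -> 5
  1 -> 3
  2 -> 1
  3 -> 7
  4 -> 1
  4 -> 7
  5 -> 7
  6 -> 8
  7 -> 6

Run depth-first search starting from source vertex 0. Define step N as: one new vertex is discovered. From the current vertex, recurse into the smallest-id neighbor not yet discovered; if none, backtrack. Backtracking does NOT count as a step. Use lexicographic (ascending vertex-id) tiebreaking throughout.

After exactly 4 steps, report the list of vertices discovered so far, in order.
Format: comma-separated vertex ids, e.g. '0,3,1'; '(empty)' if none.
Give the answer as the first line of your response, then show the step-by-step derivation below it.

0,5,7,6

step 1: discover 0; path=0; order=0
step 2: discover 5; path=0>5; order=0,5
step 3: discover 7; path=0>5>7; order=0,5,7
step 4: discover 6; path=0>5>7>6; order=0,5,7,6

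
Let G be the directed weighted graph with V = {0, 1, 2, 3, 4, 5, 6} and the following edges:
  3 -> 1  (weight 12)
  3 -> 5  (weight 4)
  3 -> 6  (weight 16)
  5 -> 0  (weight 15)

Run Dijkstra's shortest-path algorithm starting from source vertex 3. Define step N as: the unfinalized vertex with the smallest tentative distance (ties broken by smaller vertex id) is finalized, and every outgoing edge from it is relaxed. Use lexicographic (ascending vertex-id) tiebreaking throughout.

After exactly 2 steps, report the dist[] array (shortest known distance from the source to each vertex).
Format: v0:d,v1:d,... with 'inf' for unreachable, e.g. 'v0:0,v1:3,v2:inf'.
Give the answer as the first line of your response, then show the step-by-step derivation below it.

v0:19,v1:12,v2:inf,v3:0,v4:inf,v5:4,v6:16

step 1: dist = v0:inf,v1:12,v2:inf,v3:0,v4:inf,v5:4,v6:16
step 2: dist = v0:19,v1:12,v2:inf,v3:0,v4:inf,v5:4,v6:16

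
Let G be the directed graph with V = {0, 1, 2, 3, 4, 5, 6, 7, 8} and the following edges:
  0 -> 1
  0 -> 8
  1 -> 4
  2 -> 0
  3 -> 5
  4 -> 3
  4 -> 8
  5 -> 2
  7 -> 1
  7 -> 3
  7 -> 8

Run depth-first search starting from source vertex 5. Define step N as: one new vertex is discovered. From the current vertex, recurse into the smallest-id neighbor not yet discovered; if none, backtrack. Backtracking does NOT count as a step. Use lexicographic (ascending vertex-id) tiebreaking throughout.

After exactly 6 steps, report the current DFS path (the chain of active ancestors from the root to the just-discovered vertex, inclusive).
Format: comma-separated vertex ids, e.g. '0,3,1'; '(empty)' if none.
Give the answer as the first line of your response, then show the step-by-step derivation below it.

5,2,0,1,4,3

step 1: discover 5; path=5; order=5
step 2: discover 2; path=5>2; order=5,2
step 3: discover 0; path=5>2>0; order=5,2,0
step 4: discover 1; path=5>2>0>1; order=5,2,0,1
step 5: discover 4; path=5>2>0>1>4; order=5,2,0,1,4
step 6: discover 3; path=5>2>0>1>4>3; order=5,2,0,1,4,3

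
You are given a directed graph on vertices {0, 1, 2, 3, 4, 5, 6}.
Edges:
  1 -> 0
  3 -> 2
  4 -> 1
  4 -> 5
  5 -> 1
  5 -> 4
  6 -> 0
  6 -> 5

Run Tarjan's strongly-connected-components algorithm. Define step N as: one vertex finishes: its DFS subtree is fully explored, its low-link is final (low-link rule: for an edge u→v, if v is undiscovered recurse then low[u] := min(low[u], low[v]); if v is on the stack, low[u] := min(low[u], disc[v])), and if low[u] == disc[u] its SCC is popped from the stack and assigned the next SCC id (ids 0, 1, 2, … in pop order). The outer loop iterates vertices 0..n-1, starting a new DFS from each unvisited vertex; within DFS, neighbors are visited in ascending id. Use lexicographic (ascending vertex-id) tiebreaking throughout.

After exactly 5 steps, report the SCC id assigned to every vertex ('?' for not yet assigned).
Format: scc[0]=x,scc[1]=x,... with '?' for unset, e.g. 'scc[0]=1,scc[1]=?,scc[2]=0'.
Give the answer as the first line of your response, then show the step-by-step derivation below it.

scc[0]=0,scc[1]=1,scc[2]=2,scc[3]=3,scc[4]=?,scc[5]=?,scc[6]=?

step 1: low=(low[0]=0,low[1]=?,low[2]=?,low[3]=?,low[4]=?,low[5]=?,low[6]=?); scc=(scc[0]=0,scc[1]=?,scc[2]=?,scc[3]=?,scc[4]=?,scc[5]=?,scc[6]=?)
step 2: low=(low[0]=0,low[1]=1,low[2]=?,low[3]=?,low[4]=?,low[5]=?,low[6]=?); scc=(scc[0]=0,scc[1]=1,scc[2]=?,scc[3]=?,scc[4]=?,scc[5]=?,scc[6]=?)
step 3: low=(low[0]=0,low[1]=1,low[2]=2,low[3]=?,low[4]=?,low[5]=?,low[6]=?); scc=(scc[0]=0,scc[1]=1,scc[2]=2,scc[3]=?,scc[4]=?,scc[5]=?,scc[6]=?)
step 4: low=(low[0]=0,low[1]=1,low[2]=2,low[3]=3,low[4]=?,low[5]=?,low[6]=?); scc=(scc[0]=0,scc[1]=1,scc[2]=2,scc[3]=3,scc[4]=?,scc[5]=?,scc[6]=?)
step 5: low=(low[0]=0,low[1]=1,low[2]=2,low[3]=3,low[4]=4,low[5]=4,low[6]=?); scc=(scc[0]=0,scc[1]=1,scc[2]=2,scc[3]=3,scc[4]=?,scc[5]=?,scc[6]=?)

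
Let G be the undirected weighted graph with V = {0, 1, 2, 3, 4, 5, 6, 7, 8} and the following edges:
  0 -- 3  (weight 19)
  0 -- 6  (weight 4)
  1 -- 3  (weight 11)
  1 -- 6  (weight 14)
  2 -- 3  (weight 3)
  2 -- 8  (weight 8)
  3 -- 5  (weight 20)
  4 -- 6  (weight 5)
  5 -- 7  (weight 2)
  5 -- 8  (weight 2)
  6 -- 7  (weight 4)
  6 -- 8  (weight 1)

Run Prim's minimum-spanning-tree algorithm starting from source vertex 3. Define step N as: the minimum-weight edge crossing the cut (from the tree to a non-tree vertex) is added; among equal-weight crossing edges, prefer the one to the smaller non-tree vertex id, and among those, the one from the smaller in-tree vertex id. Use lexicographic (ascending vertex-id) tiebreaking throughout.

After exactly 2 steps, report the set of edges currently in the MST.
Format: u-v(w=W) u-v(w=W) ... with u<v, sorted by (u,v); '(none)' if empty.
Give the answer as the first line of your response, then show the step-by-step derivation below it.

2-3(w=3) 2-8(w=8)

step 1: add edge 2-3 (w=3); MST = {2-3(w=3)}
step 2: add edge 2-8 (w=8); MST = {2-3(w=3) 2-8(w=8)}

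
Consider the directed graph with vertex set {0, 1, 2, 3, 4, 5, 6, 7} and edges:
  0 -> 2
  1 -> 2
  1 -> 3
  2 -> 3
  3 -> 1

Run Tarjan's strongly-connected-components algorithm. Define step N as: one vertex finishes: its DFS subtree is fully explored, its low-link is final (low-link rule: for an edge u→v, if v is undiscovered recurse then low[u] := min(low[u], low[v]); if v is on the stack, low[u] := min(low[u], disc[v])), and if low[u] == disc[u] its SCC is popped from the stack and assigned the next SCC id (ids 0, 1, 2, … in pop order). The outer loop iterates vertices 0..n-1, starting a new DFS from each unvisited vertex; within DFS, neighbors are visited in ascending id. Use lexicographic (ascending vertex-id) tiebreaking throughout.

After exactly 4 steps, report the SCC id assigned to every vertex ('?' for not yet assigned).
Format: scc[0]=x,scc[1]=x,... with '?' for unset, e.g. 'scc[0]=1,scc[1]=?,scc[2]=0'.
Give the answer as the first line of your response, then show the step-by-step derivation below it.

scc[0]=1,scc[1]=0,scc[2]=0,scc[3]=0,scc[4]=?,scc[5]=?,scc[6]=?,scc[7]=?

step 1: low=(low[0]=0,low[1]=1,low[2]=1,low[3]=2,low[4]=?,low[5]=?,low[6]=?,low[7]=?); scc=(scc[0]=?,scc[1]=?,scc[2]=?,scc[3]=?,scc[4]=?,scc[5]=?,scc[6]=?,scc[7]=?)
step 2: low=(low[0]=0,low[1]=1,low[2]=1,low[3]=1,low[4]=?,low[5]=?,low[6]=?,low[7]=?); scc=(scc[0]=?,scc[1]=?,scc[2]=?,scc[3]=?,scc[4]=?,scc[5]=?,scc[6]=?,scc[7]=?)
step 3: low=(low[0]=0,low[1]=1,low[2]=1,low[3]=1,low[4]=?,low[5]=?,low[6]=?,low[7]=?); scc=(scc[0]=?,scc[1]=0,scc[2]=0,scc[3]=0,scc[4]=?,scc[5]=?,scc[6]=?,scc[7]=?)
step 4: low=(low[0]=0,low[1]=1,low[2]=1,low[3]=1,low[4]=?,low[5]=?,low[6]=?,low[7]=?); scc=(scc[0]=1,scc[1]=0,scc[2]=0,scc[3]=0,scc[4]=?,scc[5]=?,scc[6]=?,scc[7]=?)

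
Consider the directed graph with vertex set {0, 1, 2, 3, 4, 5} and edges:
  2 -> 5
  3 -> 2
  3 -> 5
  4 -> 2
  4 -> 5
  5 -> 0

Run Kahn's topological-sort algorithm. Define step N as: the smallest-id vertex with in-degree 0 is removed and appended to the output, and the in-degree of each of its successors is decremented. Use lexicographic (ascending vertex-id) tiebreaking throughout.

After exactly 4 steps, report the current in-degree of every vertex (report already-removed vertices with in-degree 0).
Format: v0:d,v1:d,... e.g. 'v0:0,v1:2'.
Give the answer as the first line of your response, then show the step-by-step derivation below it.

v0:1,v1:0,v2:0,v3:0,v4:0,v5:0

step 1: output 1; order=[1]; indeg=(1,0,2,0,0,3)
step 2: output 3; order=[1,3]; indeg=(1,0,1,0,0,2)
step 3: output 4; order=[1,3,4]; indeg=(1,0,0,0,0,1)
step 4: output 2; order=[1,3,4,2]; indeg=(1,0,0,0,0,0)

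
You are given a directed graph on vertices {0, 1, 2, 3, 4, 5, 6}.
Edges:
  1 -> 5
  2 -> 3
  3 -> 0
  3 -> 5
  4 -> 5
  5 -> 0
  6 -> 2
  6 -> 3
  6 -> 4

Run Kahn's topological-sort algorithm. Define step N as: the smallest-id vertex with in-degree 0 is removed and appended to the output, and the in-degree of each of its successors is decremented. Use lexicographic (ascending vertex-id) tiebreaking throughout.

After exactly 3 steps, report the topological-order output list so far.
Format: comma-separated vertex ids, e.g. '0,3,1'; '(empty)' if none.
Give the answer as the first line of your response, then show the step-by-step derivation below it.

1,6,2

step 1: output 1; order=[1]; indeg=(2,0,1,2,1,2,0)
step 2: output 6; order=[1,6]; indeg=(2,0,0,1,0,2,0)
step 3: output 2; order=[1,6,2]; indeg=(2,0,0,0,0,2,0)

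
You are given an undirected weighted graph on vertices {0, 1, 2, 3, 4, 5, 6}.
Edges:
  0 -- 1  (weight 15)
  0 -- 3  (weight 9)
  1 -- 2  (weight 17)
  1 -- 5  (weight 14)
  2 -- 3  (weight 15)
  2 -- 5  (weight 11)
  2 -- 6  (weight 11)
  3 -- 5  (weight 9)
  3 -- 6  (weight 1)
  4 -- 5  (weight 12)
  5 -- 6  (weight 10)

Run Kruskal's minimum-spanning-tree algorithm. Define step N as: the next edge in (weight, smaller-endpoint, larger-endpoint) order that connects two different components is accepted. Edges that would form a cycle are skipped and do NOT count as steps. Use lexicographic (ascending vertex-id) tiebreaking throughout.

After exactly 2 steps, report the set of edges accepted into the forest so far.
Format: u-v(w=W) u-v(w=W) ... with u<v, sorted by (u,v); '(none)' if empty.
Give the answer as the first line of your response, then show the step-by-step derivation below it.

0-3(w=9) 3-6(w=1)

step 1: add edge 3-6 (w=1); MST = {3-6(w=1)}
step 2: add edge 0-3 (w=9); MST = {0-3(w=9) 3-6(w=1)}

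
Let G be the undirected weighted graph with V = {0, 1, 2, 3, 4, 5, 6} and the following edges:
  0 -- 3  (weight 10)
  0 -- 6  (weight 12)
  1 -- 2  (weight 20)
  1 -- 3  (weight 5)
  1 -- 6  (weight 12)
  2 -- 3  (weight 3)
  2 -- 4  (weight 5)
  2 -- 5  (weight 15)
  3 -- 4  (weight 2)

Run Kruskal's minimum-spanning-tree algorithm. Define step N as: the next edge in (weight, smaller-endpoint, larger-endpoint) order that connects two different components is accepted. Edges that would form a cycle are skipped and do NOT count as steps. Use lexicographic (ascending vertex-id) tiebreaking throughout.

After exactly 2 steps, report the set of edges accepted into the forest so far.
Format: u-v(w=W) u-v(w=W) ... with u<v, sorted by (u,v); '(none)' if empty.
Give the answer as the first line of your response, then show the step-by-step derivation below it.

2-3(w=3) 3-4(w=2)

step 1: add edge 3-4 (w=2); MST = {3-4(w=2)}
step 2: add edge 2-3 (w=3); MST = {2-3(w=3) 3-4(w=2)}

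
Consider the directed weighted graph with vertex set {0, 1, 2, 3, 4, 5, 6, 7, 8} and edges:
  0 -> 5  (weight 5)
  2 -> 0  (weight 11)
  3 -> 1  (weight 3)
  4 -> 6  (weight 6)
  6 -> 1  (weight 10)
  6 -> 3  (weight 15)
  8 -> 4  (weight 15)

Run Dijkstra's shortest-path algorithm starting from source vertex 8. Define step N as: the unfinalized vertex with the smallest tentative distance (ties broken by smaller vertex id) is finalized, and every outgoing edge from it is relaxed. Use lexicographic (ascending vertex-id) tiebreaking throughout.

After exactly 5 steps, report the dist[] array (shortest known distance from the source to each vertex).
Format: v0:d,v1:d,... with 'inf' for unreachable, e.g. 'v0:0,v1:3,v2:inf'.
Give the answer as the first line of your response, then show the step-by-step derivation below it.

v0:inf,v1:31,v2:inf,v3:36,v4:15,v5:inf,v6:21,v7:inf,v8:0

step 1: dist = v0:inf,v1:inf,v2:inf,v3:inf,v4:15,v5:inf,v6:inf,v7:inf,v8:0
step 2: dist = v0:inf,v1:inf,v2:inf,v3:inf,v4:15,v5:inf,v6:21,v7:inf,v8:0
step 3: dist = v0:inf,v1:31,v2:inf,v3:36,v4:15,v5:inf,v6:21,v7:inf,v8:0
step 4: dist = v0:inf,v1:31,v2:inf,v3:36,v4:15,v5:inf,v6:21,v7:inf,v8:0
step 5: dist = v0:inf,v1:31,v2:inf,v3:36,v4:15,v5:inf,v6:21,v7:inf,v8:0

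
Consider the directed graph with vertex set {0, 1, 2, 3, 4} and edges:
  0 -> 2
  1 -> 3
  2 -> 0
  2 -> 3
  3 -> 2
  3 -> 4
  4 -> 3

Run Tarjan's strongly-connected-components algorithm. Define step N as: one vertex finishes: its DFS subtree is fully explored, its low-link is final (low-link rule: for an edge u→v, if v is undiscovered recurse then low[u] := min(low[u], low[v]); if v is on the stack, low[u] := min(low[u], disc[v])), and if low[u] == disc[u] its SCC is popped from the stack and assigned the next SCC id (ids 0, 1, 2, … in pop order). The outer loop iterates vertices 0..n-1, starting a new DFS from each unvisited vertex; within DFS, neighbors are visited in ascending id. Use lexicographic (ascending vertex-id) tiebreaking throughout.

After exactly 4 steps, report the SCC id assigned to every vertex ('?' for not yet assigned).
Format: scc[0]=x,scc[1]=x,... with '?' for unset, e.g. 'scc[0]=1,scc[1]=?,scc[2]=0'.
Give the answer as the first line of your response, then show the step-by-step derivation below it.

scc[0]=0,scc[1]=?,scc[2]=0,scc[3]=0,scc[4]=0

step 1: low=(low[0]=0,low[1]=?,low[2]=0,low[3]=1,low[4]=2); scc=(scc[0]=?,scc[1]=?,scc[2]=?,scc[3]=?,scc[4]=?)
step 2: low=(low[0]=0,low[1]=?,low[2]=0,low[3]=1,low[4]=2); scc=(scc[0]=?,scc[1]=?,scc[2]=?,scc[3]=?,scc[4]=?)
step 3: low=(low[0]=0,low[1]=?,low[2]=0,low[3]=1,low[4]=2); scc=(scc[0]=?,scc[1]=?,scc[2]=?,scc[3]=?,scc[4]=?)
step 4: low=(low[0]=0,low[1]=?,low[2]=0,low[3]=1,low[4]=2); scc=(scc[0]=0,scc[1]=?,scc[2]=0,scc[3]=0,scc[4]=0)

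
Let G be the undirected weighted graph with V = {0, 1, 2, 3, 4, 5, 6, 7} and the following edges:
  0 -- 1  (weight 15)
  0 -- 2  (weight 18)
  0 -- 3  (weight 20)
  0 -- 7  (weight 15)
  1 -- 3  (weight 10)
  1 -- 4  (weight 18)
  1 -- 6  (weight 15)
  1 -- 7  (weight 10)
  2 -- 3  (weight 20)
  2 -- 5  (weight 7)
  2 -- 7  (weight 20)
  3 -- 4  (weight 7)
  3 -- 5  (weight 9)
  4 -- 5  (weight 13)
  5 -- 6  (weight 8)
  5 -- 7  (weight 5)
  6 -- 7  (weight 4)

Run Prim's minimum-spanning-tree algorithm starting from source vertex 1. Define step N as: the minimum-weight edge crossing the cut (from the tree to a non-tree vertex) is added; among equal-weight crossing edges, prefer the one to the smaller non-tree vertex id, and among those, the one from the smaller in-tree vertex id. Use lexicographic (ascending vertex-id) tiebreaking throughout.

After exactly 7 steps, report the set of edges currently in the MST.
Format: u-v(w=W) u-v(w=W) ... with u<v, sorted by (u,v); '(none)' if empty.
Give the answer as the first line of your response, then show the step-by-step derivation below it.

0-1(w=15) 1-3(w=10) 2-5(w=7) 3-4(w=7) 3-5(w=9) 5-7(w=5) 6-7(w=4)

step 1: add edge 1-3 (w=10); MST = {1-3(w=10)}
step 2: add edge 3-4 (w=7); MST = {1-3(w=10) 3-4(w=7)}
step 3: add edge 3-5 (w=9); MST = {1-3(w=10) 3-4(w=7) 3-5(w=9)}
step 4: add edge 5-7 (w=5); MST = {1-3(w=10) 3-4(w=7) 3-5(w=9) 5-7(w=5)}
step 5: add edge 6-7 (w=4); MST = {1-3(w=10) 3-4(w=7) 3-5(w=9) 5-7(w=5) 6-7(w=4)}
step 6: add edge 2-5 (w=7); MST = {1-3(w=10) 2-5(w=7) 3-4(w=7) 3-5(w=9) 5-7(w=5) 6-7(w=4)}
step 7: add edge 0-1 (w=15); MST = {0-1(w=15) 1-3(w=10) 2-5(w=7) 3-4(w=7) 3-5(w=9) 5-7(w=5) 6-7(w=4)}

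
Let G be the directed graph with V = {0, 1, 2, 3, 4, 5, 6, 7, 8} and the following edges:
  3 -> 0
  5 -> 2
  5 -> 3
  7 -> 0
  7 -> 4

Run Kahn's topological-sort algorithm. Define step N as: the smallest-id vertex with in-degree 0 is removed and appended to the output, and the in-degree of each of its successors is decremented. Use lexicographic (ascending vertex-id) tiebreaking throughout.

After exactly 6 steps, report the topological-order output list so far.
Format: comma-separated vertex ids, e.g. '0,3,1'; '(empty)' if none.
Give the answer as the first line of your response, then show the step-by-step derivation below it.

1,5,2,3,6,7

step 1: output 1; order=[1]; indeg=(2,0,1,1,1,0,0,0,0)
step 2: output 5; order=[1,5]; indeg=(2,0,0,0,1,0,0,0,0)
step 3: output 2; order=[1,5,2]; indeg=(2,0,0,0,1,0,0,0,0)
step 4: output 3; order=[1,5,2,3]; indeg=(1,0,0,0,1,0,0,0,0)
step 5: output 6; order=[1,5,2,3,6]; indeg=(1,0,0,0,1,0,0,0,0)
step 6: output 7; order=[1,5,2,3,6,7]; indeg=(0,0,0,0,0,0,0,0,0)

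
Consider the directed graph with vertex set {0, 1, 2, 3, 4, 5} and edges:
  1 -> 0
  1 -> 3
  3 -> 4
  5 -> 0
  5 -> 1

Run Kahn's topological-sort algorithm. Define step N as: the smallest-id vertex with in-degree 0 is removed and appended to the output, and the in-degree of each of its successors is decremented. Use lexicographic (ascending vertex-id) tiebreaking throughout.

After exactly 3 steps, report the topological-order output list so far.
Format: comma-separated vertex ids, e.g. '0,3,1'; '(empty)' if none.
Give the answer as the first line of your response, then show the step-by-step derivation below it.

2,5,1

step 1: output 2; order=[2]; indeg=(2,1,0,1,1,0)
step 2: output 5; order=[2,5]; indeg=(1,0,0,1,1,0)
step 3: output 1; order=[2,5,1]; indeg=(0,0,0,0,1,0)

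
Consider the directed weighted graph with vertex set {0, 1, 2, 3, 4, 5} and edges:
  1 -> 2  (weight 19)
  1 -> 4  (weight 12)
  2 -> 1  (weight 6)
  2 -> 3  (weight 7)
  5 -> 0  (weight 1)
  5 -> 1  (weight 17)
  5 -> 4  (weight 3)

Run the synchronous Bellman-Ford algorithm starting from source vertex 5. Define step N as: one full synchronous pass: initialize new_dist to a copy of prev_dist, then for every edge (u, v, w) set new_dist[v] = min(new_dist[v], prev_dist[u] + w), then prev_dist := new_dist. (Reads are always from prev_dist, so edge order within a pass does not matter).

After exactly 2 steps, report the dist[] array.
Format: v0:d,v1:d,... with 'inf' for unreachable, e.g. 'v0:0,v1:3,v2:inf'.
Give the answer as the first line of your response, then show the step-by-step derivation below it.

v0:1,v1:17,v2:36,v3:inf,v4:3,v5:0

step 1: dist = v0:1,v1:17,v2:inf,v3:inf,v4:3,v5:0
step 2: dist = v0:1,v1:17,v2:36,v3:inf,v4:3,v5:0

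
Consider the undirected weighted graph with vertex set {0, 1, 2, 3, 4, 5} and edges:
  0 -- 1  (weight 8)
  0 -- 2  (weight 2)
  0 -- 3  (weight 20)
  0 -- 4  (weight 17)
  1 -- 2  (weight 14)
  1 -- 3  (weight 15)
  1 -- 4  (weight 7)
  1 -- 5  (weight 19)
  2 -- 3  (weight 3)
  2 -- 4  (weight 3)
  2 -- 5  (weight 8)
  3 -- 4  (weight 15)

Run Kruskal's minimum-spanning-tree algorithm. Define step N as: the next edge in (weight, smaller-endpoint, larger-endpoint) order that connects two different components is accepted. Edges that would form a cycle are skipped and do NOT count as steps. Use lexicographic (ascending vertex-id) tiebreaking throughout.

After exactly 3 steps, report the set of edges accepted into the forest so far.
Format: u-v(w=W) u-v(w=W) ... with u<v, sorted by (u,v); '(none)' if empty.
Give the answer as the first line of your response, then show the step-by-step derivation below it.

0-2(w=2) 2-3(w=3) 2-4(w=3)

step 1: add edge 0-2 (w=2); MST = {0-2(w=2)}
step 2: add edge 2-3 (w=3); MST = {0-2(w=2) 2-3(w=3)}
step 3: add edge 2-4 (w=3); MST = {0-2(w=2) 2-3(w=3) 2-4(w=3)}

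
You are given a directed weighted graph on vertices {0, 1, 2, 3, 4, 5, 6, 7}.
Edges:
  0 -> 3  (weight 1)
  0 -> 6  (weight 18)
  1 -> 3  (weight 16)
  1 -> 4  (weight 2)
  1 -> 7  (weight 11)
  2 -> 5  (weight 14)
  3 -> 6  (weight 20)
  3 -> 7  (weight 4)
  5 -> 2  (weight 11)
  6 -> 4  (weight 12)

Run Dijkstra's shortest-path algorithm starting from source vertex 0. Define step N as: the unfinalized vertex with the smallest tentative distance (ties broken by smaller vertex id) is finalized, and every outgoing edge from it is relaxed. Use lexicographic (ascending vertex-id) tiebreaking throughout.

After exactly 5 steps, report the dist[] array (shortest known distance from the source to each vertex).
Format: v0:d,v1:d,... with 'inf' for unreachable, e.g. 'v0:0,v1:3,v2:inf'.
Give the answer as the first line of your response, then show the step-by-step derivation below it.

v0:0,v1:inf,v2:inf,v3:1,v4:30,v5:inf,v6:18,v7:5

step 1: dist = v0:0,v1:inf,v2:inf,v3:1,v4:inf,v5:inf,v6:18,v7:inf
step 2: dist = v0:0,v1:inf,v2:inf,v3:1,v4:inf,v5:inf,v6:18,v7:5
step 3: dist = v0:0,v1:inf,v2:inf,v3:1,v4:inf,v5:inf,v6:18,v7:5
step 4: dist = v0:0,v1:inf,v2:inf,v3:1,v4:30,v5:inf,v6:18,v7:5
step 5: dist = v0:0,v1:inf,v2:inf,v3:1,v4:30,v5:inf,v6:18,v7:5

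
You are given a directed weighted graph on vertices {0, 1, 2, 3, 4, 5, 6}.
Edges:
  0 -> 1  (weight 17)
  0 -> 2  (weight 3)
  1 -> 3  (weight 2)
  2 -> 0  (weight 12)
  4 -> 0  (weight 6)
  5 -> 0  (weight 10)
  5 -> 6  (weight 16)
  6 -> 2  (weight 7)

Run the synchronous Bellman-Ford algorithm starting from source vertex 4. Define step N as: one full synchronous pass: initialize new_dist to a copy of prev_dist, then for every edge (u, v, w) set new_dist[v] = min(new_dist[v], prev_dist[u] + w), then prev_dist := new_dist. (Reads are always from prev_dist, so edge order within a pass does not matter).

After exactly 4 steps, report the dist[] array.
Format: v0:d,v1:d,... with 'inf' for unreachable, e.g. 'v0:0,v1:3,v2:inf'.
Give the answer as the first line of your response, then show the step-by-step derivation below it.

v0:6,v1:23,v2:9,v3:25,v4:0,v5:inf,v6:inf

step 1: dist = v0:6,v1:inf,v2:inf,v3:inf,v4:0,v5:inf,v6:inf
step 2: dist = v0:6,v1:23,v2:9,v3:inf,v4:0,v5:inf,v6:inf
step 3: dist = v0:6,v1:23,v2:9,v3:25,v4:0,v5:inf,v6:inf
step 4: dist = v0:6,v1:23,v2:9,v3:25,v4:0,v5:inf,v6:inf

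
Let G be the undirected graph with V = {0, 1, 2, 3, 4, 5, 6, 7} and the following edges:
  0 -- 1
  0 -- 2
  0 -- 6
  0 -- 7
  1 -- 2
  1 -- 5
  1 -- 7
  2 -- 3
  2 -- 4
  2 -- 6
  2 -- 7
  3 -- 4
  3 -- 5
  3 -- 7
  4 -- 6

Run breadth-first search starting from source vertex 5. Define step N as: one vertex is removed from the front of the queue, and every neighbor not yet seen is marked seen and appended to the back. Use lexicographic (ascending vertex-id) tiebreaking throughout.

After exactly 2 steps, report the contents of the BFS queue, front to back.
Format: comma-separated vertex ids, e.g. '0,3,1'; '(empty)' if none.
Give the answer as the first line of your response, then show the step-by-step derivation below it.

3,0,2,7

step 1: dequeue 5; queue=[1,3]; order=5
step 2: dequeue 1; queue=[3,0,2,7]; order=5,1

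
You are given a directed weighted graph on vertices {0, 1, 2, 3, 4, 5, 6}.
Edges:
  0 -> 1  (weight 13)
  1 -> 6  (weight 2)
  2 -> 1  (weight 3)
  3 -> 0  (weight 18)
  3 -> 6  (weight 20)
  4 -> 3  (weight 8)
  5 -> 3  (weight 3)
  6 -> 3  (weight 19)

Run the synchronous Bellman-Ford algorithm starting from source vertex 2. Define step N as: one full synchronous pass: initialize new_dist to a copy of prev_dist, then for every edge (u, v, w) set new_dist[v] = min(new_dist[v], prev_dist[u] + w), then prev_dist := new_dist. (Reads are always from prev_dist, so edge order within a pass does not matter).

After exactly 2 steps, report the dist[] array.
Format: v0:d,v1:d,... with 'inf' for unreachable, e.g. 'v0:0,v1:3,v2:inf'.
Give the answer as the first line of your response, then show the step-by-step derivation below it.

v0:inf,v1:3,v2:0,v3:inf,v4:inf,v5:inf,v6:5

step 1: dist = v0:inf,v1:3,v2:0,v3:inf,v4:inf,v5:inf,v6:inf
step 2: dist = v0:inf,v1:3,v2:0,v3:inf,v4:inf,v5:inf,v6:5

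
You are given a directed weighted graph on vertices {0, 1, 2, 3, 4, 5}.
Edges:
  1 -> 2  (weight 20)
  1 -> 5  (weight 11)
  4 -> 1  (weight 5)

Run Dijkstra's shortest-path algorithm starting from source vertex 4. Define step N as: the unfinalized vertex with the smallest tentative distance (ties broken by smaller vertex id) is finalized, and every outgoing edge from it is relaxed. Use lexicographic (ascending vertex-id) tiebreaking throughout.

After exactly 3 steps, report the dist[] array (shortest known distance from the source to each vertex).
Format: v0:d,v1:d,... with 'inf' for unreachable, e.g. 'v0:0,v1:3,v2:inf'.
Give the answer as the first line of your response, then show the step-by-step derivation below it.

v0:inf,v1:5,v2:25,v3:inf,v4:0,v5:16

step 1: dist = v0:inf,v1:5,v2:inf,v3:inf,v4:0,v5:inf
step 2: dist = v0:inf,v1:5,v2:25,v3:inf,v4:0,v5:16
step 3: dist = v0:inf,v1:5,v2:25,v3:inf,v4:0,v5:16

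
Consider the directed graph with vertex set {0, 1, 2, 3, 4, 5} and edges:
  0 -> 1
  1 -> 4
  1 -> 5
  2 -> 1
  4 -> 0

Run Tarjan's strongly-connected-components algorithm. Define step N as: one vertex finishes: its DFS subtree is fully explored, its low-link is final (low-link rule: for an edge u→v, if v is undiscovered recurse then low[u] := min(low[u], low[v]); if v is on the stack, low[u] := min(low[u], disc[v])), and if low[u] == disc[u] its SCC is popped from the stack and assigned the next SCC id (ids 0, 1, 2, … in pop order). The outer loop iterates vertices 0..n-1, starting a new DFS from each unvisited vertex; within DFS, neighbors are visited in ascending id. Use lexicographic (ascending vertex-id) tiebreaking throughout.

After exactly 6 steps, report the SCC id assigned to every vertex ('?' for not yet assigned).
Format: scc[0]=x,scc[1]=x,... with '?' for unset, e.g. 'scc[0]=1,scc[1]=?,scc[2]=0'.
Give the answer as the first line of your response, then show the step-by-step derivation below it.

scc[0]=1,scc[1]=1,scc[2]=2,scc[3]=3,scc[4]=1,scc[5]=0

step 1: low=(low[0]=0,low[1]=1,low[2]=?,low[3]=?,low[4]=0,low[5]=?); scc=(scc[0]=?,scc[1]=?,scc[2]=?,scc[3]=?,scc[4]=?,scc[5]=?)
step 2: low=(low[0]=0,low[1]=0,low[2]=?,low[3]=?,low[4]=0,low[5]=3); scc=(scc[0]=?,scc[1]=?,scc[2]=?,scc[3]=?,scc[4]=?,scc[5]=0)
step 3: low=(low[0]=0,low[1]=0,low[2]=?,low[3]=?,low[4]=0,low[5]=3); scc=(scc[0]=?,scc[1]=?,scc[2]=?,scc[3]=?,scc[4]=?,scc[5]=0)
step 4: low=(low[0]=0,low[1]=0,low[2]=?,low[3]=?,low[4]=0,low[5]=3); scc=(scc[0]=1,scc[1]=1,scc[2]=?,scc[3]=?,scc[4]=1,scc[5]=0)
step 5: low=(low[0]=0,low[1]=0,low[2]=4,low[3]=?,low[4]=0,low[5]=3); scc=(scc[0]=1,scc[1]=1,scc[2]=2,scc[3]=?,scc[4]=1,scc[5]=0)
step 6: low=(low[0]=0,low[1]=0,low[2]=4,low[3]=5,low[4]=0,low[5]=3); scc=(scc[0]=1,scc[1]=1,scc[2]=2,scc[3]=3,scc[4]=1,scc[5]=0)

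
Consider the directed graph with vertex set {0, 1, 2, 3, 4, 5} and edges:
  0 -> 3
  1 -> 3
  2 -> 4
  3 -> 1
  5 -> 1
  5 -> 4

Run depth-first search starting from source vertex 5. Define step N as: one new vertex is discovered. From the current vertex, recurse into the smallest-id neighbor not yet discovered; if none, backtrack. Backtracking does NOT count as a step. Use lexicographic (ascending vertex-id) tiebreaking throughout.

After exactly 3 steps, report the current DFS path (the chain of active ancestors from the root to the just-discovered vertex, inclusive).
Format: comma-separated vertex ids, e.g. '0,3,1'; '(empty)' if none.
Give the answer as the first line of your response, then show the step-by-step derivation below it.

5,1,3

step 1: discover 5; path=5; order=5
step 2: discover 1; path=5>1; order=5,1
step 3: discover 3; path=5>1>3; order=5,1,3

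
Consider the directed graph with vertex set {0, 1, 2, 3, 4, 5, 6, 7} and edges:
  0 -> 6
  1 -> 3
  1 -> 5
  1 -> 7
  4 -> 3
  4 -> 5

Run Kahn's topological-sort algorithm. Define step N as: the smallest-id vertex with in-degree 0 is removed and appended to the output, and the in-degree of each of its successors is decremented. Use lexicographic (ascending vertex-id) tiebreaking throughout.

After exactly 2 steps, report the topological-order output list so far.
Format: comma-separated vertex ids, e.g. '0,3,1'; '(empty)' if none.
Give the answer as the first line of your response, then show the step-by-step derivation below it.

0,1

step 1: output 0; order=[0]; indeg=(0,0,0,2,0,2,0,1)
step 2: output 1; order=[0,1]; indeg=(0,0,0,1,0,1,0,0)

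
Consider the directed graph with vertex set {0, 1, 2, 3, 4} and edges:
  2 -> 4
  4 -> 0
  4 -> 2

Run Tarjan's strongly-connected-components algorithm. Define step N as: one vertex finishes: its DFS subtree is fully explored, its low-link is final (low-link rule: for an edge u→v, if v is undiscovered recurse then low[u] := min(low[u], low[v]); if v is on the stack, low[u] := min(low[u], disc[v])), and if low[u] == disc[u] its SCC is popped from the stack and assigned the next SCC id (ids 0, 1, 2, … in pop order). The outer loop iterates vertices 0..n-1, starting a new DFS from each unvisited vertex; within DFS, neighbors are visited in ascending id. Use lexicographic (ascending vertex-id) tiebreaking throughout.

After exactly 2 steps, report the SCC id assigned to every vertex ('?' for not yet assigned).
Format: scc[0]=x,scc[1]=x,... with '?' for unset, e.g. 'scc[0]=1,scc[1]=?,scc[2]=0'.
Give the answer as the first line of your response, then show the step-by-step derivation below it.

scc[0]=0,scc[1]=1,scc[2]=?,scc[3]=?,scc[4]=?

step 1: low=(low[0]=0,low[1]=?,low[2]=?,low[3]=?,low[4]=?); scc=(scc[0]=0,scc[1]=?,scc[2]=?,scc[3]=?,scc[4]=?)
step 2: low=(low[0]=0,low[1]=1,low[2]=?,low[3]=?,low[4]=?); scc=(scc[0]=0,scc[1]=1,scc[2]=?,scc[3]=?,scc[4]=?)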